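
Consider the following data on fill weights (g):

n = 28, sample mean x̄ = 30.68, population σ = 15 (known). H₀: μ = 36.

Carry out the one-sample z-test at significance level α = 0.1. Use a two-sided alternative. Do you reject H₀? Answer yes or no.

reject H₀: yes

SE = σ/√n = 15/√28 = 2.8347
z = (x̄−μ₀)/SE = (30.68−36)/2.8347 = -1.8767
p-value (two-sided) = 0.06056
At α=0.1: p < α → reject H₀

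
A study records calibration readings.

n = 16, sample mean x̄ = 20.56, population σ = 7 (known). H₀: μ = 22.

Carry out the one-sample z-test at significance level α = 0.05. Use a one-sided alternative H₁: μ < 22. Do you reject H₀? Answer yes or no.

reject H₀: no

SE = σ/√n = 7/√16 = 1.7500
z = (x̄−μ₀)/SE = (20.56−22)/1.7500 = -0.8229
p-value (one-sided, H₁ less) = 0.20529
At α=0.05: p ≥ α → fail to reject H₀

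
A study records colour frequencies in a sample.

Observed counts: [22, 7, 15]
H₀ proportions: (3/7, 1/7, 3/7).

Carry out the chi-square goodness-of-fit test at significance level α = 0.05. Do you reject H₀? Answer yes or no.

reject H₀: no

n = 44; E_i = n·p_i = [18.86, 6.29, 18.86]
χ² = (22−18.86)²/18.86 + (7−6.29)²/6.29 + (15−18.86)²/18.86 = 1.3939
df = 2
p-value (upper-tail) = 0.49809
At α=0.05: p ≥ α → fail to reject H₀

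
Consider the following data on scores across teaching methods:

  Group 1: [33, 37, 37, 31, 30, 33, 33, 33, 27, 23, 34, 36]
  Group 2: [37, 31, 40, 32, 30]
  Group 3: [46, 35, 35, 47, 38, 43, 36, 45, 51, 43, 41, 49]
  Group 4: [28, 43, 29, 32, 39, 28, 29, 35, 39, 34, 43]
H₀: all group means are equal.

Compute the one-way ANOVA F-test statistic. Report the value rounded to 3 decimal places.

test statistic = 9.182

Group means [32.25, 34.00, 42.42, 34.45], grand mean 36.125
SSB = Σnᵢ(x̄ᵢ−x̄)² = 708.481; SSW = ΣΣ(x−x̄ᵢ)² = 925.894
MSB = 708.481/3 = 236.1604; MSW = 925.894/36 = 25.7193
F = MSB/MSW = 9.1822
df = (3, 36)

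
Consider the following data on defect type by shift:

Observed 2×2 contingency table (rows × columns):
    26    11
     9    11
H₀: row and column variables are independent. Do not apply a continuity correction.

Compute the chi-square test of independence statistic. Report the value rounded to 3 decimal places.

Row totals [37, 20], col totals [35, 22], n=57
χ² = (26−22.72)²/22.72 + (11−14.28)²/14.28 + (9−12.28)²/12.28 + (11−7.72)²/7.72 = 3.4981
df = 1

test statistic = 3.498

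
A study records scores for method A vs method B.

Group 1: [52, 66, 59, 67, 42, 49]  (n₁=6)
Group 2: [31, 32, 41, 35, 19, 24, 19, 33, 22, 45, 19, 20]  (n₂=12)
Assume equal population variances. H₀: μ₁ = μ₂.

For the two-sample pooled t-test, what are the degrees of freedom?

df = n₁ + n₂ − 2 = 6 + 12 − 2 = 16

degrees of freedom = 16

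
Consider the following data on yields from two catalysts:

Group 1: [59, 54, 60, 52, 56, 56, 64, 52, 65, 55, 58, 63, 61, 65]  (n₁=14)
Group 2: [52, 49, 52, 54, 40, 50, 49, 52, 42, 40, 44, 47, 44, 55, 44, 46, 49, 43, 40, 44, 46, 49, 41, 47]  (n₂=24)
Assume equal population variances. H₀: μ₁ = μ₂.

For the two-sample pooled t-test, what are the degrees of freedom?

df = n₁ + n₂ − 2 = 14 + 24 − 2 = 36

degrees of freedom = 36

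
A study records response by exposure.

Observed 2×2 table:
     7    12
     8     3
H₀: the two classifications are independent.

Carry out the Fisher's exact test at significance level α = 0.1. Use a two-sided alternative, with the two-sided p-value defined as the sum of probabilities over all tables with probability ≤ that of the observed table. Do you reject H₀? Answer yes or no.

reject H₀: no

Margins: r₁=19, r₂=11, c₁=15, c₂=15, n=30
p_obs = C(19,7)·C(11,8)/C(30,15); sum pmf over tables with pmf ≤ p_obs
p-value (two-sided) = 0.12814
At α=0.1: p ≥ α → fail to reject H₀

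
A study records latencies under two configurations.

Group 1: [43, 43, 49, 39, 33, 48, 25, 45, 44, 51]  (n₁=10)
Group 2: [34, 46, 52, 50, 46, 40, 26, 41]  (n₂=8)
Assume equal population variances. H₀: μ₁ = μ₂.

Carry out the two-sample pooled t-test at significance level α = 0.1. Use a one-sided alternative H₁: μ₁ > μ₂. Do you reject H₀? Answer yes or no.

x̄₁=42.000, s₁=7.888, n₁=10
x̄₂=41.875, s₂=8.626, n₂=8
s_p² = [9·7.888² + 7·8.626²]/16 = 67.5547
SE = √(s_p²·(1/10+1/8)) = 3.8987
t = (42.000−41.875)/3.8987 = 0.0321
df = 16
p-value (one-sided, H₁ greater) = 0.48741
At α=0.1: p ≥ α → fail to reject H₀

reject H₀: no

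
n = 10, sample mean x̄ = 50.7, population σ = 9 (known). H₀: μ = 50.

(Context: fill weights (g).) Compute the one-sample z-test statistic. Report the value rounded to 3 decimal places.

SE = σ/√n = 9/√10 = 2.8460
z = (x̄−μ₀)/SE = (50.7−50)/2.8460 = 0.2460

test statistic = 0.246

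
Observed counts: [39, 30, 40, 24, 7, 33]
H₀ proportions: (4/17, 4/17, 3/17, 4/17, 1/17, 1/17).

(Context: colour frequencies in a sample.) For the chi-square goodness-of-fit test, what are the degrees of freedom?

degrees of freedom = 5

df = k − 1 = 6 − 1 = 5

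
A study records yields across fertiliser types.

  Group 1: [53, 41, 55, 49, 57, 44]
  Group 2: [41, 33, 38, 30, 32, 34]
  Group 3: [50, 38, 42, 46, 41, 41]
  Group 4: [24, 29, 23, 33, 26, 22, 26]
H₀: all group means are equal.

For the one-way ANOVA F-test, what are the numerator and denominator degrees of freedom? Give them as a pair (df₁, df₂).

k = 4 groups, N = 25 total
df = (k−1, N−k) = (4−1, 25−4) = (3, 21)

degrees of freedom = [3, 21]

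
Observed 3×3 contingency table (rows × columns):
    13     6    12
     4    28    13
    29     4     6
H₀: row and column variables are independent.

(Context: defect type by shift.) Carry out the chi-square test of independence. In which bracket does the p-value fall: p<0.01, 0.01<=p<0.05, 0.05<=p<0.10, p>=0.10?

Row totals [31, 45, 39], col totals [46, 38, 31], n=115
χ² = (13−12.40)²/12.40 + (6−10.24)²/10.24 + (12−8.36)²/8.36 + (4−18.00)²/18.00 + (28−14.87)²/14.87 + (13−12.13)²/12.13 + (29−15.60)²/15.60 + (4−12.89)²/12.89 + (6−10.51)²/10.51 = 45.4976
df = 4
p-value (upper-tail) = 0.00000
→ bracket: p<0.01

p-value bracket: p<0.01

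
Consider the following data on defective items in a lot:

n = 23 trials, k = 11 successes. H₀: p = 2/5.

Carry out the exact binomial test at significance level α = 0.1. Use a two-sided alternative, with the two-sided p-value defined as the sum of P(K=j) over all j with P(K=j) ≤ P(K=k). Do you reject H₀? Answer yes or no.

Exact binomial: n=23, k=11, p₀=2/5=0.4000
P(X=j) = C(n,j)·p₀^j·(1−p₀)^(n−j); p = Σ P(X=j) over j with P(X=j) ≤ P(X=11)
p-value (two-sided) = 0.52436
At α=0.1: p ≥ α → fail to reject H₀

reject H₀: no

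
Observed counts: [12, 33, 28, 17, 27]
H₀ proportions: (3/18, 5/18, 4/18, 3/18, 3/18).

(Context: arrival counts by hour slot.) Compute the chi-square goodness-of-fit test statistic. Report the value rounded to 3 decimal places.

test statistic = 6.251

n = 117; E_i = n·p_i = [19.50, 32.50, 26.00, 19.50, 19.50]
χ² = (12−19.50)²/19.50 + (33−32.50)²/32.50 + (28−26.00)²/26.00 + (17−19.50)²/19.50 + (27−19.50)²/19.50 = 6.2513
df = 4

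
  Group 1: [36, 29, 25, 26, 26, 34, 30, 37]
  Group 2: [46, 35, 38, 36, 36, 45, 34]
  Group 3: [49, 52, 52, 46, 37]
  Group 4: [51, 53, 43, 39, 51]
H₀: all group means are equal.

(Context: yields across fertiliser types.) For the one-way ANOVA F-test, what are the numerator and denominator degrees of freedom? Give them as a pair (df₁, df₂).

k = 4 groups, N = 25 total
df = (k−1, N−k) = (4−1, 25−4) = (3, 21)

degrees of freedom = [3, 21]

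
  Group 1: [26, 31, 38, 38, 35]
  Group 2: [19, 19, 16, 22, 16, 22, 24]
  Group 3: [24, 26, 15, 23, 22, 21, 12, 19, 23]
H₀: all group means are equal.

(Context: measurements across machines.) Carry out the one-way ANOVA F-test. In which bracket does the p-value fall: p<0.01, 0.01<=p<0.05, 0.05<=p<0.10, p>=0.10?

Group means [33.60, 19.71, 20.56], grand mean 23.381
SSB = Σnᵢ(x̄ᵢ−x̄)² = 688.102; SSW = ΣΣ(x−x̄ᵢ)² = 324.851
MSB = 688.102/2 = 344.0508; MSW = 324.851/18 = 18.0473
F = MSB/MSW = 19.0639
df = (2, 18)
p-value (upper-tail) = 0.00004
→ bracket: p<0.01

p-value bracket: p<0.01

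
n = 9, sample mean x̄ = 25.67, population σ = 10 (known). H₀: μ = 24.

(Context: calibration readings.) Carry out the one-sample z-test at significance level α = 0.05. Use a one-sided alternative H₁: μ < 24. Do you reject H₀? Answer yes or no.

SE = σ/√n = 10/√9 = 3.3333
z = (x̄−μ₀)/SE = (25.67−24)/3.3333 = 0.5010
p-value (one-sided, H₁ less) = 0.69181
At α=0.05: p ≥ α → fail to reject H₀

reject H₀: no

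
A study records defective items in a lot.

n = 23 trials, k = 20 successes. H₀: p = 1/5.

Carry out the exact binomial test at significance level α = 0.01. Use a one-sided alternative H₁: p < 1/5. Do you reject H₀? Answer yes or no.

Exact binomial: n=23, k=20, p₀=1/5=0.2000
P(X≤20) from Σ C(n,i)·p₀^i·(1−p₀)^(n−i)
p-value (one-sided, H₁ less) = 1.00000
At α=0.01: p ≥ α → fail to reject H₀

reject H₀: no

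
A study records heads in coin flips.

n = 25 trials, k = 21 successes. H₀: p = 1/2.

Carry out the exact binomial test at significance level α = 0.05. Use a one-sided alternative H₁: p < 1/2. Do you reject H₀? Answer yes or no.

reject H₀: no

Exact binomial: n=25, k=21, p₀=1/2=0.5000
P(X≤21) from Σ C(n,i)·p₀^i·(1−p₀)^(n−i)
p-value (one-sided, H₁ less) = 0.99992
At α=0.05: p ≥ α → fail to reject H₀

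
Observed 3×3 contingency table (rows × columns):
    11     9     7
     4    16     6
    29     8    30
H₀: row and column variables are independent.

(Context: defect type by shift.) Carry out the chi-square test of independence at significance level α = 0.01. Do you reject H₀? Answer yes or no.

reject H₀: yes

Row totals [27, 26, 67], col totals [44, 33, 43], n=120
χ² = (11−9.90)²/9.90 + (9−7.42)²/7.42 + (7−9.68)²/9.68 + (4−9.53)²/9.53 + (16−7.15)²/7.15 + (6−9.32)²/9.32 + (29−24.57)²/24.57 + (8−18.43)²/18.43 + (30−24.01)²/24.01 = 24.7364
df = 4
p-value (upper-tail) = 0.00006
At α=0.01: p < α → reject H₀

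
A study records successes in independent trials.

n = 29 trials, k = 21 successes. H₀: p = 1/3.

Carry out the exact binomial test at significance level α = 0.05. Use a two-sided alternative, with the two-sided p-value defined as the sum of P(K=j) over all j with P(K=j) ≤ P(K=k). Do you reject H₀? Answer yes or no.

reject H₀: yes

Exact binomial: n=29, k=21, p₀=1/3=0.3333
P(X=j) = C(n,j)·p₀^j·(1−p₀)^(n−j); p = Σ P(X=j) over j with P(X=j) ≤ P(X=21)
p-value (two-sided) = 0.00003
At α=0.05: p < α → reject H₀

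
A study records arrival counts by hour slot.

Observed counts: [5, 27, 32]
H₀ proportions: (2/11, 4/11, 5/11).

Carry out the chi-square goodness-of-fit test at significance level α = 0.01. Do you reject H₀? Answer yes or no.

reject H₀: no

n = 64; E_i = n·p_i = [11.64, 23.27, 29.09]
χ² = (5−11.64)²/11.64 + (27−23.27)²/23.27 + (32−29.09)²/29.09 = 4.6727
df = 2
p-value (upper-tail) = 0.09668
At α=0.01: p ≥ α → fail to reject H₀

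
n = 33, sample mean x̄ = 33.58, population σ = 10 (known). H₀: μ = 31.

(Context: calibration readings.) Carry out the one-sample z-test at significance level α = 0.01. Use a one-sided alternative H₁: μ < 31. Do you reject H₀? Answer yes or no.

SE = σ/√n = 10/√33 = 1.7408
z = (x̄−μ₀)/SE = (33.58−31)/1.7408 = 1.4821
p-value (one-sided, H₁ less) = 0.93084
At α=0.01: p ≥ α → fail to reject H₀

reject H₀: no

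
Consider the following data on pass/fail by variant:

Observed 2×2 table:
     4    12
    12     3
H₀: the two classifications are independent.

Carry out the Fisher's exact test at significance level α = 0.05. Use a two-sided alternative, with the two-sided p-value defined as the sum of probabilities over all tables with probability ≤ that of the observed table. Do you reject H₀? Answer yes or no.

Margins: r₁=16, r₂=15, c₁=16, c₂=15, n=31
p_obs = C(16,4)·C(15,12)/C(31,16); sum pmf over tables with pmf ≤ p_obs
p-value (two-sided) = 0.00385
At α=0.05: p < α → reject H₀

reject H₀: yes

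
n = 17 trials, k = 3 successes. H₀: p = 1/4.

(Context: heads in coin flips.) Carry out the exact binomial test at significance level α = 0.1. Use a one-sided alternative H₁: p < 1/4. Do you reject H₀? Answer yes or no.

reject H₀: no

Exact binomial: n=17, k=3, p₀=1/4=0.2500
P(X≤3) from Σ C(n,i)·p₀^i·(1−p₀)^(n−i)
p-value (one-sided, H₁ less) = 0.35302
At α=0.1: p ≥ α → fail to reject H₀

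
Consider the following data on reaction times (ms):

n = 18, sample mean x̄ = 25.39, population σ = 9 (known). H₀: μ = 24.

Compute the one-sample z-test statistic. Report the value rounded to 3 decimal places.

test statistic = 0.655

SE = σ/√n = 9/√18 = 2.1213
z = (x̄−μ₀)/SE = (25.39−24)/2.1213 = 0.6553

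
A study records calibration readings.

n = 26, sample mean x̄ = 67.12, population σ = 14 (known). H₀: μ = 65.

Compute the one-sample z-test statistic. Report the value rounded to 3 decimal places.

SE = σ/√n = 14/√26 = 2.7456
z = (x̄−μ₀)/SE = (67.12−65)/2.7456 = 0.7721

test statistic = 0.772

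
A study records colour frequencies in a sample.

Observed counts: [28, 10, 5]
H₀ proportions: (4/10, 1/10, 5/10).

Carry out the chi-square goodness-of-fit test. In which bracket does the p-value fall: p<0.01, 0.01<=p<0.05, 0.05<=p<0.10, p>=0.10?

n = 43; E_i = n·p_i = [17.20, 4.30, 21.50]
χ² = (28−17.20)²/17.20 + (10−4.30)²/4.30 + (5−21.50)²/21.50 = 27.0000
df = 2
p-value (upper-tail) = 0.00000
→ bracket: p<0.01

p-value bracket: p<0.01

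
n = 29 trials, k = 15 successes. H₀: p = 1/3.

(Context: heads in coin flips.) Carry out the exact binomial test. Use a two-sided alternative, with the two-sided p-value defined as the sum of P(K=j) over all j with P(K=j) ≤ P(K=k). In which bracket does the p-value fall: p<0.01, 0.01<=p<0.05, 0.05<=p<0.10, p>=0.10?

p-value bracket: 0.01<=p<0.05

Exact binomial: n=29, k=15, p₀=1/3=0.3333
P(X=j) = C(n,j)·p₀^j·(1−p₀)^(n−j); p = Σ P(X=j) over j with P(X=j) ≤ P(X=15)
p-value (two-sided) = 0.04724
→ bracket: 0.01<=p<0.05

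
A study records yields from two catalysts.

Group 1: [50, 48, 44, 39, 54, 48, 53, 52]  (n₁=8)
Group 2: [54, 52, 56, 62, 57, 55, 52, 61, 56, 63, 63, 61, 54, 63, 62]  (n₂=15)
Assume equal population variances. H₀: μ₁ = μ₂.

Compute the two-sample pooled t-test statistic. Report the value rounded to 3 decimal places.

x̄₁=48.500, s₁=5.014, n₁=8
x̄₂=58.067, s₂=4.200, n₂=15
s_p² = [7·5.014² + 14·4.200²]/21 = 20.1397
SE = √(s_p²·(1/8+1/15)) = 1.9647
t = (48.500−58.067)/1.9647 = -4.8692
df = 21

test statistic = -4.869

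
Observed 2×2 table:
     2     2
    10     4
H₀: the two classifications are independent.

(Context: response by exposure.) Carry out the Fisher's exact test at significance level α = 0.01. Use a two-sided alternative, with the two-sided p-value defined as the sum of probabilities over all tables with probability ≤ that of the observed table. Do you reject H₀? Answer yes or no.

Margins: r₁=4, r₂=14, c₁=12, c₂=6, n=18
p_obs = C(4,2)·C(14,10)/C(18,12); sum pmf over tables with pmf ≤ p_obs
p-value (two-sided) = 0.56863
At α=0.01: p ≥ α → fail to reject H₀

reject H₀: no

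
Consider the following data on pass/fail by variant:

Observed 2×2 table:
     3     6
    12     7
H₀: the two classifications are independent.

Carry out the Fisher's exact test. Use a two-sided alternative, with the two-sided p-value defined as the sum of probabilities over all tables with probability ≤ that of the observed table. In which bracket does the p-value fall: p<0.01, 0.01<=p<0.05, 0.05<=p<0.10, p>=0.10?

Margins: r₁=9, r₂=19, c₁=15, c₂=13, n=28
p_obs = C(9,3)·C(19,12)/C(28,15); sum pmf over tables with pmf ≤ p_obs
p-value (two-sided) = 0.22754
→ bracket: p>=0.10

p-value bracket: p>=0.10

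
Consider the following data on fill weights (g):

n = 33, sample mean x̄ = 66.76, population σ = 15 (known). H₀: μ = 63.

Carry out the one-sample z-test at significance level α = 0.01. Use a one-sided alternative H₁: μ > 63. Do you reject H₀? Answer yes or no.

reject H₀: no

SE = σ/√n = 15/√33 = 2.6112
z = (x̄−μ₀)/SE = (66.76−63)/2.6112 = 1.4400
p-value (one-sided, H₁ greater) = 0.07494
At α=0.01: p ≥ α → fail to reject H₀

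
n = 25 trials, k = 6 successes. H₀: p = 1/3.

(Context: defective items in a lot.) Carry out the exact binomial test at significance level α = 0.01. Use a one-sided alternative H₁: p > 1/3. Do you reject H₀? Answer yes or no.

reject H₀: no

Exact binomial: n=25, k=6, p₀=1/3=0.3333
P(X≥6) from Σ C(n,i)·p₀^i·(1−p₀)^(n−i)
p-value (one-sided, H₁ greater) = 0.88805
At α=0.01: p ≥ α → fail to reject H₀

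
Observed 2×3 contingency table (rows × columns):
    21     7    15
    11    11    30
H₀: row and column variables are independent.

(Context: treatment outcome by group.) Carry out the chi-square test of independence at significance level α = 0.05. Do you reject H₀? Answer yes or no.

reject H₀: yes

Row totals [43, 52], col totals [32, 18, 45], n=95
χ² = (21−14.48)²/14.48 + (7−8.15)²/8.15 + (15−20.37)²/20.37 + (11−17.52)²/17.52 + (11−9.85)²/9.85 + (30−24.63)²/24.63 = 8.2352
df = 2
p-value (upper-tail) = 0.01628
At α=0.05: p < α → reject H₀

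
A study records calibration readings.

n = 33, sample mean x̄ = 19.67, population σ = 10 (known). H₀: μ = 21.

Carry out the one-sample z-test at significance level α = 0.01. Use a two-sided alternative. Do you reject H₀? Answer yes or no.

SE = σ/√n = 10/√33 = 1.7408
z = (x̄−μ₀)/SE = (19.67−21)/1.7408 = -0.7640
p-value (two-sided) = 0.44485
At α=0.01: p ≥ α → fail to reject H₀

reject H₀: no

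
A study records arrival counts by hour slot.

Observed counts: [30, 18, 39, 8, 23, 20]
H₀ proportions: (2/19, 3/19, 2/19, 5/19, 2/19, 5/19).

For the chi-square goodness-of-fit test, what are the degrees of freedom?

df = k − 1 = 6 − 1 = 5

degrees of freedom = 5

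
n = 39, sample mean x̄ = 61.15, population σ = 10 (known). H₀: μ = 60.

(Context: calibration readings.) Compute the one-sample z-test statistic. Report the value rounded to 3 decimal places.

SE = σ/√n = 10/√39 = 1.6013
z = (x̄−μ₀)/SE = (61.15−60)/1.6013 = 0.7182

test statistic = 0.718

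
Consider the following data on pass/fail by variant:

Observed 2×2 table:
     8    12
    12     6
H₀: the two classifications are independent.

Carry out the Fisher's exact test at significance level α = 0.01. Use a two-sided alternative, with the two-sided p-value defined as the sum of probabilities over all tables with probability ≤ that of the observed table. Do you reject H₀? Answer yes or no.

Margins: r₁=20, r₂=18, c₁=20, c₂=18, n=38
p_obs = C(20,8)·C(18,12)/C(38,20); sum pmf over tables with pmf ≤ p_obs
p-value (two-sided) = 0.11921
At α=0.01: p ≥ α → fail to reject H₀

reject H₀: no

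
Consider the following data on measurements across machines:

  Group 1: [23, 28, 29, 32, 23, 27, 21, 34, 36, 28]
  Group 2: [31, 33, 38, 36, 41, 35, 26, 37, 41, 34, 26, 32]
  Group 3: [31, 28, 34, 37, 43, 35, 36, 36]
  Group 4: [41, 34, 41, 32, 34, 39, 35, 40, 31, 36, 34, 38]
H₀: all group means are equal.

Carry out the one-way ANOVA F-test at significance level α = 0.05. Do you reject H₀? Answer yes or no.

reject H₀: yes

Group means [28.10, 34.17, 35.00, 36.25], grand mean 33.476
SSB = Σnᵢ(x̄ᵢ−x̄)² = 405.660; SSW = ΣΣ(x−x̄ᵢ)² = 754.817
MSB = 405.660/3 = 135.2198; MSW = 754.817/38 = 19.8636
F = MSB/MSW = 6.8074
df = (3, 38)
p-value (upper-tail) = 0.00087
At α=0.05: p < α → reject H₀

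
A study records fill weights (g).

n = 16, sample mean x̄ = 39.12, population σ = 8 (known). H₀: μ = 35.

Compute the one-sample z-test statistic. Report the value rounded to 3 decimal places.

SE = σ/√n = 8/√16 = 2.0000
z = (x̄−μ₀)/SE = (39.12−35)/2.0000 = 2.0600

test statistic = 2.060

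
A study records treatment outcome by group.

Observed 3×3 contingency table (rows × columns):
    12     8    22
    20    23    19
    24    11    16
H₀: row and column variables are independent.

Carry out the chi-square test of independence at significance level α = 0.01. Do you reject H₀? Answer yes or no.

reject H₀: no

Row totals [42, 62, 51], col totals [56, 42, 57], n=155
χ² = (12−15.17)²/15.17 + (8−11.38)²/11.38 + (22−15.45)²/15.45 + (20−22.40)²/22.40 + (23−16.80)²/16.80 + (19−22.80)²/22.80 + (24−18.43)²/18.43 + (11−13.82)²/13.82 + (16−18.75)²/18.75 = 10.2948
df = 4
p-value (upper-tail) = 0.03574
At α=0.01: p ≥ α → fail to reject H₀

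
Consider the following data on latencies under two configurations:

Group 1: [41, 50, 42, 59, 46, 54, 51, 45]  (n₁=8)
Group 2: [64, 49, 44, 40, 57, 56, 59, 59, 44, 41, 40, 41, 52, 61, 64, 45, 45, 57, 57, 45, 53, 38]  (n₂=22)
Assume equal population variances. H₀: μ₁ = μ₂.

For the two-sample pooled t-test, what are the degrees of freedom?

df = n₁ + n₂ − 2 = 8 + 22 − 2 = 28

degrees of freedom = 28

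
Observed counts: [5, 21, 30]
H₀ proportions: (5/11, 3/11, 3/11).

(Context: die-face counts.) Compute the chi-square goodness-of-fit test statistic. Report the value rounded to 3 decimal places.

n = 56; E_i = n·p_i = [25.45, 15.27, 15.27]
χ² = (5−25.45)²/25.45 + (21−15.27)²/15.27 + (30−15.27)²/15.27 = 32.7857
df = 2

test statistic = 32.786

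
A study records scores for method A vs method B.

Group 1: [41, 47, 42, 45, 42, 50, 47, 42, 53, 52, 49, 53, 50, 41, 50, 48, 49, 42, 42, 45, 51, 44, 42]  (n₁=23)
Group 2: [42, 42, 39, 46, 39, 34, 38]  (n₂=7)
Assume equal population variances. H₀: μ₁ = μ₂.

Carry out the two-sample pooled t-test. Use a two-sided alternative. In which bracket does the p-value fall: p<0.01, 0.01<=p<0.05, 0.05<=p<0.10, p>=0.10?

p-value bracket: p<0.01

x̄₁=46.391, s₁=4.153, n₁=23
x̄₂=40.000, s₂=3.786, n₂=7
s_p² = [22·4.153² + 6·3.786²]/28 = 16.6242
SE = √(s_p²·(1/23+1/7)) = 1.7600
t = (46.391−40.000)/1.7600 = 3.6314
df = 28
p-value (two-sided) = 0.00112
→ bracket: p<0.01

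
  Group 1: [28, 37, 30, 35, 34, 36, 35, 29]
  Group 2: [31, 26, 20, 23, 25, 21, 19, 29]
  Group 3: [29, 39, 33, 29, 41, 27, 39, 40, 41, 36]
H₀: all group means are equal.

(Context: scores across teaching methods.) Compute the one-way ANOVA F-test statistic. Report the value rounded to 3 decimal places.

test statistic = 14.049

Group means [33.00, 24.25, 35.40], grand mean 31.231
SSB = Σnᵢ(x̄ᵢ−x̄)² = 588.715; SSW = ΣΣ(x−x̄ᵢ)² = 481.900
MSB = 588.715/2 = 294.3577; MSW = 481.900/23 = 20.9522
F = MSB/MSW = 14.0490
df = (2, 23)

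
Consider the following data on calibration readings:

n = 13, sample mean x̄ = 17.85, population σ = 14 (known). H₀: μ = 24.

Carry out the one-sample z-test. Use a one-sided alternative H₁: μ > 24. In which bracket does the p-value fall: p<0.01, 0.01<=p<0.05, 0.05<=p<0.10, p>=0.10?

p-value bracket: p>=0.10

SE = σ/√n = 14/√13 = 3.8829
z = (x̄−μ₀)/SE = (17.85−24)/3.8829 = -1.5839
p-value (one-sided, H₁ greater) = 0.94339
→ bracket: p>=0.10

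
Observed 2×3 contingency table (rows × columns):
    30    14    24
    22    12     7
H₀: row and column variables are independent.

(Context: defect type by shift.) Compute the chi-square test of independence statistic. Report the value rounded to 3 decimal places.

test statistic = 4.282

Row totals [68, 41], col totals [52, 26, 31], n=109
χ² = (30−32.44)²/32.44 + (14−16.22)²/16.22 + (24−19.34)²/19.34 + (22−19.56)²/19.56 + (12−9.78)²/9.78 + (7−11.66)²/11.66 = 4.2819
df = 2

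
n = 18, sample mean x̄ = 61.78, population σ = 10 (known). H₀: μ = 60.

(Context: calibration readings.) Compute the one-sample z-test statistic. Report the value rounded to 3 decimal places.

SE = σ/√n = 10/√18 = 2.3570
z = (x̄−μ₀)/SE = (61.78−60)/2.3570 = 0.7552

test statistic = 0.755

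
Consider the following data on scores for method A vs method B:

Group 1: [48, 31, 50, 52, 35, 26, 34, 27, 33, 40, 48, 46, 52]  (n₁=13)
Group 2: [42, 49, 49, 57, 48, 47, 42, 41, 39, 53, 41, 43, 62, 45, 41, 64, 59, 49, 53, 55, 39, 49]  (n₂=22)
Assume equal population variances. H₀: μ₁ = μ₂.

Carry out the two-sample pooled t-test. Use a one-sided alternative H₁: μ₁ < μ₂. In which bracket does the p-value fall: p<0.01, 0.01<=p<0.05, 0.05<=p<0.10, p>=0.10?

p-value bracket: p<0.01

x̄₁=40.154, s₁=9.608, n₁=13
x̄₂=48.500, s₂=7.456, n₂=22
s_p² = [12·9.608² + 21·7.456²]/33 = 68.9452
SE = √(s_p²·(1/13+1/22)) = 2.9047
t = (40.154−48.500)/2.9047 = -2.8733
df = 33
p-value (one-sided, H₁ less) = 0.00353
→ bracket: p<0.01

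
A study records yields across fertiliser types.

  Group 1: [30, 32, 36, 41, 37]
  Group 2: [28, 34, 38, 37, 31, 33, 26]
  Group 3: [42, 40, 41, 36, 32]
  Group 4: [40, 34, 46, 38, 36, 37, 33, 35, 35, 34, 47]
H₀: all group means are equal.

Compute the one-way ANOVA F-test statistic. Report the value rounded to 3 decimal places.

test statistic = 2.443

Group means [35.20, 32.43, 38.20, 37.73], grand mean 36.036
SSB = Σnᵢ(x̄ᵢ−x̄)² = 149.468; SSW = ΣΣ(x−x̄ᵢ)² = 489.496
MSB = 149.468/3 = 49.8227; MSW = 489.496/24 = 20.3957
F = MSB/MSW = 2.4428
df = (3, 24)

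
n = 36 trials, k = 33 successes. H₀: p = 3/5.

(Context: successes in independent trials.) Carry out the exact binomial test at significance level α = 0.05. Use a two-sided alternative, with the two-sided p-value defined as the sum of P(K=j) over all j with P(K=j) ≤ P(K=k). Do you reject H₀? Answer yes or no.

Exact binomial: n=36, k=33, p₀=3/5=0.6000
P(X=j) = C(n,j)·p₀^j·(1−p₀)^(n−j); p = Σ P(X=j) over j with P(X=j) ≤ P(X=33)
p-value (two-sided) = 0.00005
At α=0.05: p < α → reject H₀

reject H₀: yes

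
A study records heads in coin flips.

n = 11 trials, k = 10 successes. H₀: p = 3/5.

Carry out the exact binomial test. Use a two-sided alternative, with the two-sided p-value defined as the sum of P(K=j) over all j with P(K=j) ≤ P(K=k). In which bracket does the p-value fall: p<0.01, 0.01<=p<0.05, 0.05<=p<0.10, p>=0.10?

p-value bracket: 0.05<=p<0.10

Exact binomial: n=11, k=10, p₀=3/5=0.6000
P(X=j) = C(n,j)·p₀^j·(1−p₀)^(n−j); p = Σ P(X=j) over j with P(X=j) ≤ P(X=10)
p-value (two-sided) = 0.05951
→ bracket: 0.05<=p<0.10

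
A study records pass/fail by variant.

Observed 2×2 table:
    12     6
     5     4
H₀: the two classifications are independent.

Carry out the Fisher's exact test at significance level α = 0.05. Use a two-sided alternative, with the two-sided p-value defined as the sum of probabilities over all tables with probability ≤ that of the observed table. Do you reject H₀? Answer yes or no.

reject H₀: no

Margins: r₁=18, r₂=9, c₁=17, c₂=10, n=27
p_obs = C(18,12)·C(9,5)/C(27,17); sum pmf over tables with pmf ≤ p_obs
p-value (two-sided) = 0.68313
At α=0.05: p ≥ α → fail to reject H₀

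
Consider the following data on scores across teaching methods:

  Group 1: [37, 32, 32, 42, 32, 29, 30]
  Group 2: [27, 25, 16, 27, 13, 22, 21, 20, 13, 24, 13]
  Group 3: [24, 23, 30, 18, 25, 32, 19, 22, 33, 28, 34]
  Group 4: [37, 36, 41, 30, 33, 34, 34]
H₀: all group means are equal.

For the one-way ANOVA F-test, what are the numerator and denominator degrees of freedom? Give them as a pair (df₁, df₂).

degrees of freedom = [3, 32]

k = 4 groups, N = 36 total
df = (k−1, N−k) = (4−1, 36−4) = (3, 32)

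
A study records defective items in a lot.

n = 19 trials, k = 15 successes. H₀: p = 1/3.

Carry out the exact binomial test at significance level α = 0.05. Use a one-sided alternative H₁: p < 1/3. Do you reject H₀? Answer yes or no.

reject H₀: no

Exact binomial: n=19, k=15, p₀=1/3=0.3333
P(X≤15) from Σ C(n,i)·p₀^i·(1−p₀)^(n−i)
p-value (one-sided, H₁ less) = 0.99999
At α=0.05: p ≥ α → fail to reject H₀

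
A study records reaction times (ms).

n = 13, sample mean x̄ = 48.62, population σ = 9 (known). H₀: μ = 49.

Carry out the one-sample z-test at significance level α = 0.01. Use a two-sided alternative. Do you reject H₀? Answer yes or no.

SE = σ/√n = 9/√13 = 2.4962
z = (x̄−μ₀)/SE = (48.62−49)/2.4962 = -0.1522
p-value (two-sided) = 0.87900
At α=0.01: p ≥ α → fail to reject H₀

reject H₀: no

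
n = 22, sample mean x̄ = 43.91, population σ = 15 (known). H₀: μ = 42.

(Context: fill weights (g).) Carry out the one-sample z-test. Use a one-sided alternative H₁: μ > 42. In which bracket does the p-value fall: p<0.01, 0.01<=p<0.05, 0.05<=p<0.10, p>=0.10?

SE = σ/√n = 15/√22 = 3.1980
z = (x̄−μ₀)/SE = (43.91−42)/3.1980 = 0.5972
p-value (one-sided, H₁ greater) = 0.27517
→ bracket: p>=0.10

p-value bracket: p>=0.10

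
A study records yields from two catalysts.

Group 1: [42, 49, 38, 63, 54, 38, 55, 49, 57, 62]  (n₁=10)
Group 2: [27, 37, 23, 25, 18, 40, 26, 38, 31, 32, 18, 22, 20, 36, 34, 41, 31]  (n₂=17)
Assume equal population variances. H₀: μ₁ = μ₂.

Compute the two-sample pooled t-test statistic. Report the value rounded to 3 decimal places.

test statistic = 6.519

x̄₁=50.700, s₁=9.141, n₁=10
x̄₂=29.353, s₂=7.648, n₂=17
s_p² = [9·9.141² + 16·7.648²]/25 = 67.5193
SE = √(s_p²·(1/10+1/17)) = 3.2747
t = (50.700−29.353)/3.2747 = 6.5188
df = 25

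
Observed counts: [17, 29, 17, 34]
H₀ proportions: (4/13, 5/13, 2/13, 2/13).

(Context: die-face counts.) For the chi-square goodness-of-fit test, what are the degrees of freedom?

df = k − 1 = 4 − 1 = 3

degrees of freedom = 3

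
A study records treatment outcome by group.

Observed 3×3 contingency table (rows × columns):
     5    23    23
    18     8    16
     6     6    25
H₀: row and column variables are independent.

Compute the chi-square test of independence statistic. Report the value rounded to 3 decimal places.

Row totals [51, 42, 37], col totals [29, 37, 64], n=130
χ² = (5−11.38)²/11.38 + (23−14.52)²/14.52 + (23−25.11)²/25.11 + (18−9.37)²/9.37 + (8−11.95)²/11.95 + (16−20.68)²/20.68 + (6−8.25)²/8.25 + (6−10.53)²/10.53 + (25−18.22)²/18.22 = 24.1187
df = 4

test statistic = 24.119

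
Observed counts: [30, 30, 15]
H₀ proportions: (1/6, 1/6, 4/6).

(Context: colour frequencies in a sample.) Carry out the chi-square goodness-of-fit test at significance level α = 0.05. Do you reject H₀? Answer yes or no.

n = 75; E_i = n·p_i = [12.50, 12.50, 50.00]
χ² = (30−12.50)²/12.50 + (30−12.50)²/12.50 + (15−50.00)²/50.00 = 73.5000
df = 2
p-value (upper-tail) = 0.00000
At α=0.05: p < α → reject H₀

reject H₀: yes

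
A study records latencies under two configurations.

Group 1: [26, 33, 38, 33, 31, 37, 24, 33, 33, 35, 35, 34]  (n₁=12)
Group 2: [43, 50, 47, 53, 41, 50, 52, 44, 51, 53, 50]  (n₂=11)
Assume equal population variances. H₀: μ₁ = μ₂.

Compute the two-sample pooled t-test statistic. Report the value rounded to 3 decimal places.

test statistic = -9.221

x̄₁=32.667, s₁=4.075, n₁=12
x̄₂=48.545, s₂=4.180, n₂=11
s_p² = [11·4.075² + 10·4.180²]/21 = 17.0188
SE = √(s_p²·(1/12+1/11)) = 1.7220
t = (32.667−48.545)/1.7220 = -9.2210
df = 21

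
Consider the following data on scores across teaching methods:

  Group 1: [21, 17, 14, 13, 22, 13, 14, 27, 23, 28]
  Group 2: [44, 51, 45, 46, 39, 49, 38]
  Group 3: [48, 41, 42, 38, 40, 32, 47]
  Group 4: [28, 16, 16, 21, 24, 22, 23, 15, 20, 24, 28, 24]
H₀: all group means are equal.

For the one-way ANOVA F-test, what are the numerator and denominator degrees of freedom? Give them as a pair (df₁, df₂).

degrees of freedom = [3, 32]

k = 4 groups, N = 36 total
df = (k−1, N−k) = (4−1, 36−4) = (3, 32)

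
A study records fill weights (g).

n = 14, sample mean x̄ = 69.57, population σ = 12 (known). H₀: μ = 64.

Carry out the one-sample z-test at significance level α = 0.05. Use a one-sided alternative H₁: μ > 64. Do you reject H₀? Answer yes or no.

SE = σ/√n = 12/√14 = 3.2071
z = (x̄−μ₀)/SE = (69.57−64)/3.2071 = 1.7368
p-value (one-sided, H₁ greater) = 0.04122
At α=0.05: p < α → reject H₀

reject H₀: yes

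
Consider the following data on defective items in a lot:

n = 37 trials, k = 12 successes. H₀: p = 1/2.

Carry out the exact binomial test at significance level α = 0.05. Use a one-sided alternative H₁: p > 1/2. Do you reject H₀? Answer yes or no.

reject H₀: no

Exact binomial: n=37, k=12, p₀=1/2=0.5000
P(X≥12) from Σ C(n,i)·p₀^i·(1−p₀)^(n−i)
p-value (one-sided, H₁ greater) = 0.98996
At α=0.05: p ≥ α → fail to reject H₀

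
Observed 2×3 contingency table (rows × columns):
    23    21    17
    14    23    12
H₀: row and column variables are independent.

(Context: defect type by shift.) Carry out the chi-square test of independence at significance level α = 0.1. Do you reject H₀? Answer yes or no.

reject H₀: no

Row totals [61, 49], col totals [37, 44, 29], n=110
χ² = (23−20.52)²/20.52 + (21−24.40)²/24.40 + (17−16.08)²/16.08 + (14−16.48)²/16.48 + (23−19.60)²/19.60 + (12−12.92)²/12.92 = 1.8552
df = 2
p-value (upper-tail) = 0.39551
At α=0.1: p ≥ α → fail to reject H₀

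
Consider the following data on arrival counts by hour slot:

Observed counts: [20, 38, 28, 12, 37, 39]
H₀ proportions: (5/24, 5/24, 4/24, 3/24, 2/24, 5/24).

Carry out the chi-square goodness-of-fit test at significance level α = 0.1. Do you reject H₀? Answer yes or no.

n = 174; E_i = n·p_i = [36.25, 36.25, 29.00, 21.75, 14.50, 36.25]
χ² = (20−36.25)²/36.25 + (38−36.25)²/36.25 + (28−29.00)²/29.00 + (12−21.75)²/21.75 + (37−14.50)²/14.50 + (39−36.25)²/36.25 = 46.8966
df = 5
p-value (upper-tail) = 0.00000
At α=0.1: p < α → reject H₀

reject H₀: yes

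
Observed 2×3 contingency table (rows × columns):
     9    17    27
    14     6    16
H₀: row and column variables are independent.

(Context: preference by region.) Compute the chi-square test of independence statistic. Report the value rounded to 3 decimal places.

test statistic = 6.139

Row totals [53, 36], col totals [23, 23, 43], n=89
χ² = (9−13.70)²/13.70 + (17−13.70)²/13.70 + (27−25.61)²/25.61 + (14−9.30)²/9.30 + (6−9.30)²/9.30 + (16−17.39)²/17.39 = 6.1386
df = 2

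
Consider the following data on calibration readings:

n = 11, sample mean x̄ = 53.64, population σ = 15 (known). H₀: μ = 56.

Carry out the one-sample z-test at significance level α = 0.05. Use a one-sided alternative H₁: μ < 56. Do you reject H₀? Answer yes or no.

reject H₀: no

SE = σ/√n = 15/√11 = 4.5227
z = (x̄−μ₀)/SE = (53.64−56)/4.5227 = -0.5218
p-value (one-sided, H₁ less) = 0.30090
At α=0.05: p ≥ α → fail to reject H₀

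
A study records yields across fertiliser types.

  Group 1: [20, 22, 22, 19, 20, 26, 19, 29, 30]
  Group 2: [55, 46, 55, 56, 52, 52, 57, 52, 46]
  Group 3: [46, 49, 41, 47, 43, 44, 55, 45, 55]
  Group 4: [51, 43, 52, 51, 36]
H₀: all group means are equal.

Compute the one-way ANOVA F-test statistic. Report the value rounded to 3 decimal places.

test statistic = 63.821

Group means [23.00, 52.33, 47.22, 46.60], grand mean 41.750
SSB = Σnᵢ(x̄ᵢ−x̄)² = 4559.244; SSW = ΣΣ(x−x̄ᵢ)² = 666.756
MSB = 4559.244/3 = 1519.7481; MSW = 666.756/28 = 23.8127
F = MSB/MSW = 63.8209
df = (3, 28)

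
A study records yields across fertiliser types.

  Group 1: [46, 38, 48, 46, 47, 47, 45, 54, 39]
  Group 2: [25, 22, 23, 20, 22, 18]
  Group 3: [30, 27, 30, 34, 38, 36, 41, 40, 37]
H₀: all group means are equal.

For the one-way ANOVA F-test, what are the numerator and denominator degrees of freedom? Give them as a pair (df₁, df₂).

degrees of freedom = [2, 21]

k = 3 groups, N = 24 total
df = (k−1, N−k) = (3−1, 24−3) = (2, 21)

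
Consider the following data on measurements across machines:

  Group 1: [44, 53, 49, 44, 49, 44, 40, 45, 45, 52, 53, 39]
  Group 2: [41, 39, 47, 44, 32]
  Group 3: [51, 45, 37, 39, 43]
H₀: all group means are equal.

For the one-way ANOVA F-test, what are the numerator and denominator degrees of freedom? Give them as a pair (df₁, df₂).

k = 3 groups, N = 22 total
df = (k−1, N−k) = (3−1, 22−3) = (2, 19)

degrees of freedom = [2, 19]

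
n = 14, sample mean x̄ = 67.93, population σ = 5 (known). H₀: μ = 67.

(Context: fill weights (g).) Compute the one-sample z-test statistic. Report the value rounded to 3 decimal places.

SE = σ/√n = 5/√14 = 1.3363
z = (x̄−μ₀)/SE = (67.93−67)/1.3363 = 0.6959

test statistic = 0.696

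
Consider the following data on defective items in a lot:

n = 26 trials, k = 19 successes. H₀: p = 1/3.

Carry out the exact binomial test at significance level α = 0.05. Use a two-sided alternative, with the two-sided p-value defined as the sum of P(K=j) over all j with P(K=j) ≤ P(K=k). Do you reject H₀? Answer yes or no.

reject H₀: yes

Exact binomial: n=26, k=19, p₀=1/3=0.3333
P(X=j) = C(n,j)·p₀^j·(1−p₀)^(n−j); p = Σ P(X=j) over j with P(X=j) ≤ P(X=19)
p-value (two-sided) = 0.00007
At α=0.05: p < α → reject H₀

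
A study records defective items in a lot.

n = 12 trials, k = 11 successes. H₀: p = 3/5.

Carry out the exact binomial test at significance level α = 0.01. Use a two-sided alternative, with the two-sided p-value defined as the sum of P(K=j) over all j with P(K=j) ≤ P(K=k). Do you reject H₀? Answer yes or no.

Exact binomial: n=12, k=11, p₀=3/5=0.6000
P(X=j) = C(n,j)·p₀^j·(1−p₀)^(n−j); p = Σ P(X=j) over j with P(X=j) ≤ P(X=11)
p-value (two-sided) = 0.03486
At α=0.01: p ≥ α → fail to reject H₀

reject H₀: no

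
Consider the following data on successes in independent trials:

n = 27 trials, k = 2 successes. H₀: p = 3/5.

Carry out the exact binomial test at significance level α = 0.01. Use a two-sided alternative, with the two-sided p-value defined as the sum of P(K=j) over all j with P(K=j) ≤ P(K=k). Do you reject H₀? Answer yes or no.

reject H₀: yes

Exact binomial: n=27, k=2, p₀=3/5=0.6000
P(X=j) = C(n,j)·p₀^j·(1−p₀)^(n−j); p = Σ P(X=j) over j with P(X=j) ≤ P(X=2)
p-value (two-sided) = 0.00000
At α=0.01: p < α → reject H₀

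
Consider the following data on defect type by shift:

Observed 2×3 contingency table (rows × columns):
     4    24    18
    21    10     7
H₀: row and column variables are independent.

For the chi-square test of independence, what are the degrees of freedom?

degrees of freedom = 2

df = (r−1)(c−1) = (2−1)·(3−1) = 2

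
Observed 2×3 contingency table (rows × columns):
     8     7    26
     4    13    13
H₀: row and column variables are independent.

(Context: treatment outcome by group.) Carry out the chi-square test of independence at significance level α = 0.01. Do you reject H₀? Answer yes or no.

Row totals [41, 30], col totals [12, 20, 39], n=71
χ² = (8−6.93)²/6.93 + (7−11.55)²/11.55 + (26−22.52)²/22.52 + (4−5.07)²/5.07 + (13−8.45)²/8.45 + (13−16.48)²/16.48 = 5.9042
df = 2
p-value (upper-tail) = 0.05223
At α=0.01: p ≥ α → fail to reject H₀

reject H₀: no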